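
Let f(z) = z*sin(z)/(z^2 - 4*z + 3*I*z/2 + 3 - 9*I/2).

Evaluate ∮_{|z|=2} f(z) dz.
By the residue theorem, ∮_C f(z) dz = 2πi · (sum of the residues of f at the poles inside |z| = 2).

The denominator factors as (z - 1 + 3*I/2)*(z - 3), so the singularities of f are simple poles at z = 1 - 3*I/2, z = 3.
  |1 - 3*I/2|² = 13/4 < 4 = 2², so this pole is inside the contour.
  |3|² = 9 > 4 = 2², so this pole is outside the contour.

With P(z) = z*sin(z) and Q(z) = z^2 - 4*z + 3*I*z/2 + 3 - 9*I/2, each pole is simple, so Res(f, z₀) = P(z₀)/Q'(z₀) with Q'(z) = 2*z - 4 + 3*I/2.
  Res(f, 1 - 3*I/2) = P(1 - 3*I/2)/Q'(1 - 3*I/2) = ((1 - 3*I/2)*sin(1 - 3*I/2))/(-2 - 3*I/2) = (1/25 + 18*I/25)*sin(1 - 3*I/2)

∮_C f(z) dz = 2πi · ((1/25 + 18*I/25)*sin(1 - 3*I/2)) = pi*(-36/25 + 2*I/25)*sin(1 - 3*I/2)

Final answer: pi*(-36/25 + 2*I/25)*sin(1 - 3*I/2)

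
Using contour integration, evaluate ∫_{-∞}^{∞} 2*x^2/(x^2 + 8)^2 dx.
Let f(z) = 2*z^2/(z^2 + 8)^2. The denominator has no real zeros and deg Q - deg P = 2 ≥ 2, so the integral of f over the upper semicircle |z| = R tends to 0 as R → ∞. Closing the contour in the upper half-plane,
  ∫_{-∞}^{∞} f(x) dx = 2πi · Σ Res(f, z_k)  over the poles with Im z_k > 0.

Zeros of the denominator: z^2 + 8 = 0 gives z = ±2*sqrt(2)*I.
Upper half-plane: z = 2*sqrt(2)*I (a pole of order 2).

Write f(z) = g(z)/(z - 2*sqrt(2)*I)^2 with g(z) = 2*z^2/(z + 2*sqrt(2)*I)^2. For a double pole, Res(f, z₀) = g'(z₀):
  g'(z) = 8*sqrt(2)*I*z/(z + 2*sqrt(2)*I)^3
  Res(f, 2*sqrt(2)*I) = g'(2*sqrt(2)*I) = -sqrt(2)*I/8

∫_{-∞}^{∞} f(x) dx = 2πi · (-sqrt(2)*I/8) = sqrt(2)*pi/4

Final answer: sqrt(2)*pi/4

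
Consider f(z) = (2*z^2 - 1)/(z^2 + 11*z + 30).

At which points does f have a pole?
The singularities of f are the zeros of the denominator. Factoring,
  z^2 + 11*z + 30 = (z + 5)*(z + 6)
so the candidates are z = -5, z = -6.

Check the numerator P(z) = 2*z^2 - 1 at each one:
  P(-5) = 49 ≠ 0, so z = -5 is a (simple) pole.
  P(-6) = 71 ≠ 0, so z = -6 is a (simple) pole.

Poles of f: {-6, -5}

Final answer: {-6, -5}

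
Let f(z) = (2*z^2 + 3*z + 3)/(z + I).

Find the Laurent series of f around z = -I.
Put w = z - (-I), i.e. z = w - I. The denominator is w, so it suffices to rewrite the numerator in powers of w.

P(z) = 2*z^2 + 3*z + 3
P(w - I) = 1 - 3*I + (3 - 4*I)*w + 2*w^2

Dividing each term by w:
  f = (1 - 3*I)/w + 3 - 4*I + 2*w

Substituting back w = z + I:
  f(z) = (1 - 3*I)/(z + I) + 3 - 4*I + 2*(z + I)

The series is finite because the numerator is a polynomial; the negative powers form the principal part, and the coefficient of 1/(z + I) gives Res(f, -I) = 1 - 3*I.

Final answer: (1 - 3*I)/(z + I) + 3 - 4*I + 2*(z + I)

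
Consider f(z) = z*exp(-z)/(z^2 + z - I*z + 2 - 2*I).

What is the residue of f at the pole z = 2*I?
Write f(z) = P(z)/Q(z) with P(z) = z*exp(-z) and Q(z) = z^2 + z - I*z + 2 - 2*I.
The denominator factors as Q(z) = (z - 2*I)*(z + 1 + I), so z = 2*I is a simple zero of Q and P is analytic there; z = 2*I is therefore a simple pole and
  Res(f, z₀) = P(z₀)/Q'(z₀).

Q'(z) = 2*z + 1 - I, so Q'(2*I) = 1 + 3*I.
P(2*I) = 2*I*exp(-2*I).

Res(f, 2*I) = (2*I*exp(-2*I))/(1 + 3*I) = (3/5 + I/5)*exp(-2*I)

Final answer: (3/5 + I/5)*exp(-2*I)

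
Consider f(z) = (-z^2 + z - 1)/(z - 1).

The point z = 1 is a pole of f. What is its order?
Factor the denominator:
  z - 1 = (z - 1)

The numerator P(z) = -z^2 + z - 1 has P(1) = -1 ≠ 0, so no factor of (z - 1) cancels.
Near z = 1 we can therefore write f(z) = g(z)/(z - 1) with g analytic at 1 and g(1) ≠ 0 (g is just the numerator).

Hence z = 1 is a pole of order 1.

Final answer: 1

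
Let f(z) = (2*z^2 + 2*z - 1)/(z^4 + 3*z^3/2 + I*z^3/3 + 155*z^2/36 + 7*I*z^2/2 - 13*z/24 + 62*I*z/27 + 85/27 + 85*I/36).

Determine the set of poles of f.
{-3/2 + 2*I, -1/3 - 3*I/2, 2*I/3, 1/3 - 3*I/2}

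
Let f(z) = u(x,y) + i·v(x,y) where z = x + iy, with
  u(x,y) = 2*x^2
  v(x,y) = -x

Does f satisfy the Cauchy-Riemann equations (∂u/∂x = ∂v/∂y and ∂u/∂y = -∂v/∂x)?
∂u/∂x = 4*x
∂v/∂y = 0
∂u/∂y = 0
∂v/∂x = -1
∂u/∂x ≠ ∂v/∂y and ∂u/∂y ≠ -∂v/∂x; the Cauchy-Riemann equations are not satisfied, so f is not analytic.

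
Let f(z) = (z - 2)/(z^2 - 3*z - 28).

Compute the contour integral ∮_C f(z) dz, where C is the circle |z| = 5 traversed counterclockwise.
12*I*pi/11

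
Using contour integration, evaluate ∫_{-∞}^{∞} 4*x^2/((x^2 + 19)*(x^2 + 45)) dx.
Let f(z) = 4*z^2/((z^2 + 19)*(z^2 + 45)). The denominator has no real zeros and deg Q - deg P = 2 ≥ 2, so the integral of f over the upper semicircle |z| = R tends to 0 as R → ∞. Closing the contour in the upper half-plane,
  ∫_{-∞}^{∞} f(x) dx = 2πi · Σ Res(f, z_k)  over the poles with Im z_k > 0.

Zeros of the denominator: z^2 + 45 = 0 gives z = ±3*sqrt(5)*I; z^2 + 19 = 0 gives z = ±sqrt(19)*I.
Upper half-plane: z = sqrt(19)*I, z = 3*sqrt(5)*I (simple).

Each pole is a simple zero of Q(z) = z^4 + 64*z^2 + 855, so Res(f, z₀) = P(z₀)/Q'(z₀) with P(z) = 4*z^2, Q'(z) = 4*z^3 + 128*z:
  Res(f, sqrt(19)*I) = (-76)/(52*sqrt(19)*I) = sqrt(19)*I/13
  Res(f, 3*sqrt(5)*I) = (-180)/(-156*sqrt(5)*I) = -3*sqrt(5)*I/13

Sum of residues: I*(-3*sqrt(5) + sqrt(19))/13
∫_{-∞}^{∞} f(x) dx = 2πi · (I*(-3*sqrt(5) + sqrt(19))/13) = 2*pi*(-sqrt(19) + 3*sqrt(5))/13

Final answer: 2*pi*(-sqrt(19) + 3*sqrt(5))/13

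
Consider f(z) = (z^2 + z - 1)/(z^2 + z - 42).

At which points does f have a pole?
The singularities of f are the zeros of the denominator. Factoring,
  z^2 + z - 42 = (z - 6)*(z + 7)
so the candidates are z = 6, z = -7.

Check the numerator P(z) = z^2 + z - 1 at each one:
  P(6) = 41 ≠ 0, so z = 6 is a (simple) pole.
  P(-7) = 41 ≠ 0, so z = -7 is a (simple) pole.

Poles of f: {-7, 6}

Final answer: {-7, 6}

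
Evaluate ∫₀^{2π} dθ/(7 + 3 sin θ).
Call the integral J. The integrand is 2π-periodic and we integrate over a full period, so shifting θ does not change the value (θ → θ + π/2 turns sin θ into cos θ). Hence
  J = ∫₀^{2π} dθ/(7 + 3 cos θ).
Put z = e^{iθ}: then cos θ = (z + 1/z)/2, dθ = dz/(iz), and z runs once counterclockwise around |z| = 1:
  J = ∮_{|z|=1} 1/(7 + 3*(z + 1/z)/2) · dz/(iz) = (2/i) ∮_{|z|=1} dz/(3*z^2 + 14*z + 3).
The roots of 3*z^2 + 14*z + 3 are z = (-7 ± sqrt(7^2 - 3^2))/3, with sqrt(40) = 2*sqrt(10); their product is 1, so only z₊ = -7/3 + 2*sqrt(10)/3 lies inside the unit circle (z₋ = -7/3 - 2*sqrt(10)/3 lies outside).
z₊ is a simple zero of q(z) = 3*z^2 + 14*z + 3, so Res(1/q, z₊) = 1/q'(z₊) with q'(z) = 6*z + 14; and q'(z₊) = 3*(z₊ - z₋) = 4*sqrt(10).
Therefore J = (2/i) · 2πi · 1/(4*sqrt(10)) = 2*pi/(2*sqrt(10)) = sqrt(10)*pi/10

Final answer: sqrt(10)*pi/10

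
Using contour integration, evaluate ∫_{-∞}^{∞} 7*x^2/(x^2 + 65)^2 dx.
Let f(z) = 7*z^2/(z^2 + 65)^2. The denominator has no real zeros and deg Q - deg P = 2 ≥ 2, so the integral of f over the upper semicircle |z| = R tends to 0 as R → ∞. Closing the contour in the upper half-plane,
  ∫_{-∞}^{∞} f(x) dx = 2πi · Σ Res(f, z_k)  over the poles with Im z_k > 0.

Zeros of the denominator: z^2 + 65 = 0 gives z = ±sqrt(65)*I.
Upper half-plane: z = sqrt(65)*I (a pole of order 2).

Write f(z) = g(z)/(z - sqrt(65)*I)^2 with g(z) = 7*z^2/(z + sqrt(65)*I)^2. For a double pole, Res(f, z₀) = g'(z₀):
  g'(z) = 14*sqrt(65)*I*z/(z + sqrt(65)*I)^3
  Res(f, sqrt(65)*I) = g'(sqrt(65)*I) = -7*sqrt(65)*I/260

∫_{-∞}^{∞} f(x) dx = 2πi · (-7*sqrt(65)*I/260) = 7*sqrt(65)*pi/130

Final answer: 7*sqrt(65)*pi/130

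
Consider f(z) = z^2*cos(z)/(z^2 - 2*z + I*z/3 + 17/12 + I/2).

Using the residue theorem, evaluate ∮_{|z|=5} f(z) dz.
pi*(37/204 + 47*I/68)*cos(1/2 + 2*I/3) + pi*(33/68 + 225*I/68)*cos(3/2 - I)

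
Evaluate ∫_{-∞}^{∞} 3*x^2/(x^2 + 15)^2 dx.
Let f(z) = 3*z^2/(z^2 + 15)^2. The denominator has no real zeros and deg Q - deg P = 2 ≥ 2, so the integral of f over the upper semicircle |z| = R tends to 0 as R → ∞. Closing the contour in the upper half-plane,
  ∫_{-∞}^{∞} f(x) dx = 2πi · Σ Res(f, z_k)  over the poles with Im z_k > 0.

Zeros of the denominator: z^2 + 15 = 0 gives z = ±sqrt(15)*I.
Upper half-plane: z = sqrt(15)*I (a pole of order 2).

Write f(z) = g(z)/(z - sqrt(15)*I)^2 with g(z) = 3*z^2/(z + sqrt(15)*I)^2. For a double pole, Res(f, z₀) = g'(z₀):
  g'(z) = 6*sqrt(15)*I*z/(z + sqrt(15)*I)^3
  Res(f, sqrt(15)*I) = g'(sqrt(15)*I) = -sqrt(15)*I/20

∫_{-∞}^{∞} f(x) dx = 2πi · (-sqrt(15)*I/20) = sqrt(15)*pi/10

Final answer: sqrt(15)*pi/10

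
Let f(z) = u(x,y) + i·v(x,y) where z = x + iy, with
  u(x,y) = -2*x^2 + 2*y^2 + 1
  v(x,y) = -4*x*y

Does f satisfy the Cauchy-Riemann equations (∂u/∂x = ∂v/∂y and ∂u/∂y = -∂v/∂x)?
∂u/∂x = -4*x
∂v/∂y = -4*x
∂u/∂y = 4*y
∂v/∂x = -4*y
∂u/∂x = ∂v/∂y and ∂u/∂y = -∂v/∂x hold identically; f is analytic.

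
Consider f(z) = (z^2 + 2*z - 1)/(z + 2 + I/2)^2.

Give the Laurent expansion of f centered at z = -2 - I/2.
Put w = z - (-2 - I/2), i.e. z = w - 2 - I/2. The denominator is w^2, so it suffices to rewrite the numerator in powers of w.

P(z) = z^2 + 2*z - 1
P(w - 2 - I/2) = -5/4 + I + (-2 - I)*w + w^2

Dividing each term by w^2:
  f = (-5/4 + I)/w^2 + (-2 - I)/w + 1

Substituting back w = z + 2 + I/2:
  f(z) = (-5/4 + I)/(z + 2 + I/2)^2 + (-2 - I)/(z + 2 + I/2) + 1

The series is finite because the numerator is a polynomial; the negative powers form the principal part, and the coefficient of 1/(z + 2 + I/2) gives Res(f, -2 - I/2) = -2 - I.

Final answer: (-5/4 + I)/(z + 2 + I/2)^2 + (-2 - I)/(z + 2 + I/2) + 1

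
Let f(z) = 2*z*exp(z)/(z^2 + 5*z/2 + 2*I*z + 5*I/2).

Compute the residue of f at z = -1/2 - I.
Write f(z) = P(z)/Q(z) with P(z) = 2*z*exp(z) and Q(z) = z^2 + 5*z/2 + 2*I*z + 5*I/2.
The denominator factors as Q(z) = (z + 2 + I)*(z + 1/2 + I), so z = -1/2 - I is a simple zero of Q and P is analytic there; z = -1/2 - I is therefore a simple pole and
  Res(f, z₀) = P(z₀)/Q'(z₀).

Q'(z) = 2*z + 5/2 + 2*I, so Q'(-1/2 - I) = 3/2.
P(-1/2 - I) = (-1 - 2*I)*exp(-1/2 - I).

Res(f, -1/2 - I) = ((-1 - 2*I)*exp(-1/2 - I))/(3/2) = (-2/3 - 4*I/3)*exp(-1/2 - I)

Final answer: (-2/3 - 4*I/3)*exp(-1/2 - I)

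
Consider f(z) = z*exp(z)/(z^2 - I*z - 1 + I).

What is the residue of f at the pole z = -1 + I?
(3/5 - I/5)*exp(-1 + I)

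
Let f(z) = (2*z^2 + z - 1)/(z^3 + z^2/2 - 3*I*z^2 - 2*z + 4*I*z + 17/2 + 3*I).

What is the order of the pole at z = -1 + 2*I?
Factor the denominator:
  z^3 + z^2/2 - 3*I*z^2 - 2*z + 4*I*z + 17/2 + 3*I = (z + 1 - 2*I)^2*(z - 3/2 + I)

The numerator P(z) = 2*z^2 + z - 1 has P(-1 + 2*I) = -8 - 6*I ≠ 0, so no factor of (z + 1 - 2*I) cancels.
Near z = -1 + 2*I we can therefore write f(z) = g(z)/(z + 1 - 2*I)^2 with g analytic at -1 + 2*I and g(-1 + 2*I) ≠ 0 (g is the numerator divided by the remaining denominator factors).

Hence z = -1 + 2*I is a pole of order 2.

Final answer: 2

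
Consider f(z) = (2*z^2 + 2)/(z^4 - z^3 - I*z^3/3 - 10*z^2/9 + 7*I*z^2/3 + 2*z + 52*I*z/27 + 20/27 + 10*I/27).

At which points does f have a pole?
{-1 + I/3, -1/3, 1/3 + I, 2 - I}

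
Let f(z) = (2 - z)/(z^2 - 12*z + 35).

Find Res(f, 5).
Write f(z) = P(z)/Q(z) with P(z) = 2 - z and Q(z) = z^2 - 12*z + 35.
The denominator factors as Q(z) = (z - 7)*(z - 5), so z = 5 is a simple zero of Q and P is analytic there; z = 5 is therefore a simple pole and
  Res(f, z₀) = P(z₀)/Q'(z₀).

Q'(z) = 2*z - 12, so Q'(5) = -2.
P(5) = -3.

Res(f, 5) = (-3)/(-2) = 3/2

Final answer: 3/2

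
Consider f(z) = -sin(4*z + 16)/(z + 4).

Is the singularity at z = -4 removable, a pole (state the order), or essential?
removable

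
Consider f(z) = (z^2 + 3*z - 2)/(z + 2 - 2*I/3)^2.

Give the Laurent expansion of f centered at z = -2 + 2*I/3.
Put w = z - (-2 + 2*I/3), i.e. z = w - 2 + 2*I/3. The denominator is w^2, so it suffices to rewrite the numerator in powers of w.

P(z) = z^2 + 3*z - 2
P(w - 2 + 2*I/3) = -40/9 - 2*I/3 + (-1 + 4*I/3)*w + w^2

Dividing each term by w^2:
  f = (-40/9 - 2*I/3)/w^2 + (-1 + 4*I/3)/w + 1

Substituting back w = z + 2 - 2*I/3:
  f(z) = (-40/9 - 2*I/3)/(z + 2 - 2*I/3)^2 + (-1 + 4*I/3)/(z + 2 - 2*I/3) + 1

The series is finite because the numerator is a polynomial; the negative powers form the principal part, and the coefficient of 1/(z + 2 - 2*I/3) gives Res(f, -2 + 2*I/3) = -1 + 4*I/3.

Final answer: (-40/9 - 2*I/3)/(z + 2 - 2*I/3)^2 + (-1 + 4*I/3)/(z + 2 - 2*I/3) + 1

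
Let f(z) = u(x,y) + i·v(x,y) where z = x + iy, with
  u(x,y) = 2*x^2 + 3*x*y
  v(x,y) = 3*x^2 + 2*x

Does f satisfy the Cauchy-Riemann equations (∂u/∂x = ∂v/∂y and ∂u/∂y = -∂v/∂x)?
∂u/∂x = 4*x + 3*y
∂v/∂y = 0
∂u/∂y = 3*x
∂v/∂x = 6*x + 2
∂u/∂x ≠ ∂v/∂y and ∂u/∂y ≠ -∂v/∂x; the Cauchy-Riemann equations are not satisfied, so f is not analytic.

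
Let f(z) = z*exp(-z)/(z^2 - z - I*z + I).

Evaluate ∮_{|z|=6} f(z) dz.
pi*(1 + I)*exp(-I) + pi*(-1 + I)*exp(-1)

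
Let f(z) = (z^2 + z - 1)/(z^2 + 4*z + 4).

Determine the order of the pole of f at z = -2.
2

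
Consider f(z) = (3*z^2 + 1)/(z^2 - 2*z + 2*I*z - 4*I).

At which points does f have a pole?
{-2*I, 2}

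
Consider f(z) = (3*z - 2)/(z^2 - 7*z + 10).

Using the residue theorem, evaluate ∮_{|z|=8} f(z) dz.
6*I*pi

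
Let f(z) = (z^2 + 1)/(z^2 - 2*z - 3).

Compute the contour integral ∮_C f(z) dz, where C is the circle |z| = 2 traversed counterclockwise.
By the residue theorem, ∮_C f(z) dz = 2πi · (sum of the residues of f at the poles inside |z| = 2).

The denominator factors as (z - 3)*(z + 1), so the singularities of f are simple poles at z = 3, z = -1.
  |3|² = 9 > 4 = 2², so this pole is outside the contour.
  |-1|² = 1 < 4 = 2², so this pole is inside the contour.

With P(z) = z^2 + 1 and Q(z) = z^2 - 2*z - 3, each pole is simple, so Res(f, z₀) = P(z₀)/Q'(z₀) with Q'(z) = 2*z - 2.
  Res(f, -1) = P(-1)/Q'(-1) = (2)/(-4) = -1/2

∮_C f(z) dz = 2πi · (-1/2) = -I*pi

Final answer: -I*pi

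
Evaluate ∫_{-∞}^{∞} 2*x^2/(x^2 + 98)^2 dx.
Let f(z) = 2*z^2/(z^2 + 98)^2. The denominator has no real zeros and deg Q - deg P = 2 ≥ 2, so the integral of f over the upper semicircle |z| = R tends to 0 as R → ∞. Closing the contour in the upper half-plane,
  ∫_{-∞}^{∞} f(x) dx = 2πi · Σ Res(f, z_k)  over the poles with Im z_k > 0.

Zeros of the denominator: z^2 + 98 = 0 gives z = ±7*sqrt(2)*I.
Upper half-plane: z = 7*sqrt(2)*I (a pole of order 2).

Write f(z) = g(z)/(z - 7*sqrt(2)*I)^2 with g(z) = 2*z^2/(z + 7*sqrt(2)*I)^2. For a double pole, Res(f, z₀) = g'(z₀):
  g'(z) = 28*sqrt(2)*I*z/(z + 7*sqrt(2)*I)^3
  Res(f, 7*sqrt(2)*I) = g'(7*sqrt(2)*I) = -sqrt(2)*I/28

∫_{-∞}^{∞} f(x) dx = 2πi · (-sqrt(2)*I/28) = sqrt(2)*pi/14

Final answer: sqrt(2)*pi/14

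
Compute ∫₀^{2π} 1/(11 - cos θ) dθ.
Call the integral J. The integrand is 2π-periodic and we integrate over a full period, so shifting θ does not change the value (θ → θ + π flips the sign of the trig term). Hence
  J = ∫₀^{2π} dθ/(11 + cos θ).
Put z = e^{iθ}: then cos θ = (z + 1/z)/2, dθ = dz/(iz), and z runs once counterclockwise around |z| = 1:
  J = ∮_{|z|=1} 1/(11 + (z + 1/z)/2) · dz/(iz) = (2/i) ∮_{|z|=1} dz/(z^2 + 22*z + 1).
The roots of z^2 + 22*z + 1 are z = (-11 ± sqrt(11^2 - 1^2)), with sqrt(120) = 2*sqrt(30); their product is 1, so only z₊ = -11 + 2*sqrt(30) lies inside the unit circle (z₋ = -11 - 2*sqrt(30) lies outside).
z₊ is a simple zero of q(z) = z^2 + 22*z + 1, so Res(1/q, z₊) = 1/q'(z₊) with q'(z) = 2*z + 22; and q'(z₊) = (z₊ - z₋) = 4*sqrt(30).
Therefore J = (2/i) · 2πi · 1/(4*sqrt(30)) = 2*pi/(2*sqrt(30)) = sqrt(30)*pi/30

Final answer: sqrt(30)*pi/30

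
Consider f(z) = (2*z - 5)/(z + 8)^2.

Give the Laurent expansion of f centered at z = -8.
-21/(z + 8)^2 + 2/(z + 8)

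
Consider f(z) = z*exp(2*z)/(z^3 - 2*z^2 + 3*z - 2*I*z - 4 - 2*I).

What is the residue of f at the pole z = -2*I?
(-4/39 + 2*I/13)*exp(-4*I)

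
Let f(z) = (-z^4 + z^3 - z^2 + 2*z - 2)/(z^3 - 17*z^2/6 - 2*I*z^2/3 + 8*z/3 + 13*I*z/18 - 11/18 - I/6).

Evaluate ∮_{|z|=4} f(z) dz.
By the residue theorem, ∮_C f(z) dz = 2πi · (sum of the residues of f at the poles inside |z| = 4).

The denominator factors as (z - 3/2 - I)*(z - 1/3)*(z - 1 + I/3), so the singularities of f are simple poles at z = 3/2 + I, z = 1/3, z = 1 - I/3.
  |3/2 + I|² = 13/4 < 16 = 4², so this pole is inside the contour.
  |1/3|² = 1/9 < 16 = 4², so this pole is inside the contour.
  |1 - I/3|² = 10/9 < 16 = 4², so this pole is inside the contour.

With P(z) = -z^4 + z^3 - z^2 + 2*z - 2 and Q(z) = z^3 - 17*z^2/6 - 2*I*z^2/3 + 8*z/3 + 13*I*z/18 - 11/18 - I/6, each pole is simple, so Res(f, z₀) = P(z₀)/Q'(z₀) with Q'(z) = 3*z^2 - 17*z/3 - 4*I*z/3 + 8/3 + 13*I/18.
  Res(f, 3/2 + I) = P(3/2 + I)/Q'(3/2 + I) = (97/16 - 11*I/4)/(-3/4 + 37*I/18) = -10575/4964 - 5391*I/2482
  Res(f, 1/3) = P(1/3)/Q'(1/3) = (-115/81)/(10/9 + 5*I/18) = -184/153 + 46*I/153
  Res(f, 1 - I/3) = P(1 - I/3)/Q'(1 - I/3) = (-46/81 + 2*I/9)/(-7/9 - 13*I/18) = 164/657 - 340*I/657

Sum of residues inside C: -37/12 - 43*I/18
∮_C f(z) dz = 2πi · (-37/12 - 43*I/18) = pi*(43/9 - 37*I/6)

Final answer: pi*(43/9 - 37*I/6)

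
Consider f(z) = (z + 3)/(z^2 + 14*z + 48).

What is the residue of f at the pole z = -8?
Write f(z) = P(z)/Q(z) with P(z) = z + 3 and Q(z) = z^2 + 14*z + 48.
The denominator factors as Q(z) = (z + 6)*(z + 8), so z = -8 is a simple zero of Q and P is analytic there; z = -8 is therefore a simple pole and
  Res(f, z₀) = P(z₀)/Q'(z₀).

Q'(z) = 2*z + 14, so Q'(-8) = -2.
P(-8) = -5.

Res(f, -8) = (-5)/(-2) = 5/2

Final answer: 5/2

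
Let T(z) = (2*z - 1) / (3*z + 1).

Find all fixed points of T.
T(z) = z means 2*z - 1 = z*(3*z + 1), i.e.
  3*z^2 - z + 1 = 0.
Discriminant: (-1)^2 - 4*(3)*(1) = -11, so the roots are complex conjugates.
  z = (1 ± I*sqrt(11))/(2*(3))
Fixed points: {1/6 - sqrt(11)*I/6, 1/6 + sqrt(11)*I/6}

Final answer: {1/6 - sqrt(11)*I/6, 1/6 + sqrt(11)*I/6}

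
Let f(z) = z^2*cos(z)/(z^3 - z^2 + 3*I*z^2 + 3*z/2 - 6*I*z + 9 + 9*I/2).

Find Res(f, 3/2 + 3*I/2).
Write f(z) = P(z)/Q(z) with P(z) = z^2*cos(z) and Q(z) = z^3 - z^2 + 3*I*z^2 + 3*z/2 - 6*I*z + 9 + 9*I/2.
The denominator factors as Q(z) = (z - 3/2 - 3*I/2)*(z + 3*I)*(z + 1/2 + 3*I/2), so z = 3/2 + 3*I/2 is a simple zero of Q and P is analytic there; z = 3/2 + 3*I/2 is therefore a simple pole and
  Res(f, z₀) = P(z₀)/Q'(z₀).

Q'(z) = 3*z^2 - 2*z + 6*I*z + 3/2 - 6*I, so Q'(3/2 + 3*I/2) = -21/2 + 27*I/2.
P(3/2 + 3*I/2) = 9*I*cos(3/2 + 3*I/2)/2.

Res(f, 3/2 + 3*I/2) = (9*I*cos(3/2 + 3*I/2)/2)/(-21/2 + 27*I/2) = (27/130 - 21*I/130)*cos(3/2 + 3*I/2)

Final answer: (27/130 - 21*I/130)*cos(3/2 + 3*I/2)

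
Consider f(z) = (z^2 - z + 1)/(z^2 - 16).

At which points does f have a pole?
The singularities of f are the zeros of the denominator. Factoring,
  z^2 - 16 = (z - 4)*(z + 4)
so the candidates are z = 4, z = -4.

Check the numerator P(z) = z^2 - z + 1 at each one:
  P(4) = 13 ≠ 0, so z = 4 is a (simple) pole.
  P(-4) = 21 ≠ 0, so z = -4 is a (simple) pole.

Poles of f: {-4, 4}

Final answer: {-4, 4}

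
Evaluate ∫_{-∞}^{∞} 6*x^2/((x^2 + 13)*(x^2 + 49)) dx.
Let f(z) = 6*z^2/((z^2 + 13)*(z^2 + 49)). The denominator has no real zeros and deg Q - deg P = 2 ≥ 2, so the integral of f over the upper semicircle |z| = R tends to 0 as R → ∞. Closing the contour in the upper half-plane,
  ∫_{-∞}^{∞} f(x) dx = 2πi · Σ Res(f, z_k)  over the poles with Im z_k > 0.

Zeros of the denominator: z^2 + 13 = 0 gives z = ±sqrt(13)*I; z^2 + 49 = 0 gives z = ±7*I.
Upper half-plane: z = 7*I, z = sqrt(13)*I (simple).

Each pole is a simple zero of Q(z) = z^4 + 62*z^2 + 637, so Res(f, z₀) = P(z₀)/Q'(z₀) with P(z) = 6*z^2, Q'(z) = 4*z^3 + 124*z:
  Res(f, 7*I) = (-294)/(-504*I) = -7*I/12
  Res(f, sqrt(13)*I) = (-78)/(72*sqrt(13)*I) = sqrt(13)*I/12

Sum of residues: I*(-7 + sqrt(13))/12
∫_{-∞}^{∞} f(x) dx = 2πi · (I*(-7 + sqrt(13))/12) = pi*(7 - sqrt(13))/6

Final answer: pi*(7 - sqrt(13))/6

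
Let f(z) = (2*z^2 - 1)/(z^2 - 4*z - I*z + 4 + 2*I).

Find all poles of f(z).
The singularities of f are the zeros of the denominator. Factoring,
  z^2 - 4*z - I*z + 4 + 2*I = (z - 2 - I)*(z - 2)
so the candidates are z = 2 + I, z = 2.

Check the numerator P(z) = 2*z^2 - 1 at each one:
  P(2 + I) = 5 + 8*I ≠ 0, so z = 2 + I is a (simple) pole.
  P(2) = 7 ≠ 0, so z = 2 is a (simple) pole.

Poles of f: {2, 2 + I}

Final answer: {2, 2 + I}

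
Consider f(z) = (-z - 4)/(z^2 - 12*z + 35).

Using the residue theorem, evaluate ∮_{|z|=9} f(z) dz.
-2*I*pi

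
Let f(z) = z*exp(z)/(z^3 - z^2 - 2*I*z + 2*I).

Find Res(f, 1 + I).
Write f(z) = P(z)/Q(z) with P(z) = z*exp(z) and Q(z) = z^3 - z^2 - 2*I*z + 2*I.
The denominator factors as Q(z) = (z - 1 - I)*(z - 1)*(z + 1 + I), so z = 1 + I is a simple zero of Q and P is analytic there; z = 1 + I is therefore a simple pole and
  Res(f, z₀) = P(z₀)/Q'(z₀).

Q'(z) = 3*z^2 - 2*z - 2*I, so Q'(1 + I) = -2 + 2*I.
P(1 + I) = (1 + I)*exp(1 + I).

Res(f, 1 + I) = ((1 + I)*exp(1 + I))/(-2 + 2*I) = -I*exp(1 + I)/2

Final answer: -I*exp(1 + I)/2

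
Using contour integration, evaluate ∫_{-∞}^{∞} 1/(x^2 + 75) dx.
sqrt(3)*pi/15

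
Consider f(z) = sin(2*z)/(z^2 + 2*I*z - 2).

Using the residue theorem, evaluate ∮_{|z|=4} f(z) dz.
By the residue theorem, ∮_C f(z) dz = 2πi · (sum of the residues of f at the poles inside |z| = 4).

The denominator factors as (z + 1 + I)*(z - 1 + I), so the singularities of f are simple poles at z = -1 - I, z = 1 - I.
  |-1 - I|² = 2 < 16 = 4², so this pole is inside the contour.
  |1 - I|² = 2 < 16 = 4², so this pole is inside the contour.

With P(z) = sin(2*z) and Q(z) = z^2 + 2*I*z - 2, each pole is simple, so Res(f, z₀) = P(z₀)/Q'(z₀) with Q'(z) = 2*z + 2*I.
  Res(f, -1 - I) = P(-1 - I)/Q'(-1 - I) = (-sin(2 + 2*I))/(-2) = sin(2 + 2*I)/2
  Res(f, 1 - I) = P(1 - I)/Q'(1 - I) = (sin(2 - 2*I))/(2) = sin(2 - 2*I)/2

Sum of residues inside C: sin(2 + 2*I)/2 + sin(2 - 2*I)/2
∮_C f(z) dz = 2πi · (sin(2 + 2*I)/2 + sin(2 - 2*I)/2) = I*pi*sin(2 - 2*I) + I*pi*sin(2 + 2*I)

Final answer: I*pi*sin(2 - 2*I) + I*pi*sin(2 + 2*I)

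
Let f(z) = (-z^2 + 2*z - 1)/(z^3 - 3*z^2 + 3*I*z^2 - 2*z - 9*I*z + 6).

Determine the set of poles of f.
The singularities of f are the zeros of the denominator. Factoring,
  z^3 - 3*z^2 + 3*I*z^2 - 2*z - 9*I*z + 6 = (z + I)*(z + 2*I)*(z - 3)
so the candidates are z = -I, z = -2*I, z = 3.

Check the numerator P(z) = -z^2 + 2*z - 1 at each one:
  P(-I) = -2*I ≠ 0, so z = -I is a (simple) pole.
  P(-2*I) = 3 - 4*I ≠ 0, so z = -2*I is a (simple) pole.
  P(3) = -4 ≠ 0, so z = 3 is a (simple) pole.

Poles of f: {-2*I, -I, 3}

Final answer: {-2*I, -I, 3}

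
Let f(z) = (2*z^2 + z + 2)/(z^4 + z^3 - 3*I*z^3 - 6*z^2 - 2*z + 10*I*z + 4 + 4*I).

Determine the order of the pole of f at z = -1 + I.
Factor the denominator:
  z^4 + z^3 - 3*I*z^3 - 6*z^2 - 2*z + 10*I*z + 4 + 4*I = (z + 1 - I)^3*(z - 2)

The numerator P(z) = 2*z^2 + z + 2 has P(-1 + I) = 1 - 3*I ≠ 0, so no factor of (z + 1 - I) cancels.
Near z = -1 + I we can therefore write f(z) = g(z)/(z + 1 - I)^3 with g analytic at -1 + I and g(-1 + I) ≠ 0 (g is the numerator divided by the remaining denominator factors).

Hence z = -1 + I is a pole of order 3.

Final answer: 3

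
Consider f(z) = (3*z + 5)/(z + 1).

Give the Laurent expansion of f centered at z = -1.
2/(z + 1) + 3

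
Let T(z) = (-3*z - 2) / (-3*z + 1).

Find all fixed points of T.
T(z) = z means -3*z - 2 = z*(-3*z + 1), i.e.
  -3*z^2 + 4*z + 2 = 0.
Discriminant: (4)^2 - 4*(-3)*(2) = 40, so the roots are real.
  z = (-4 ± sqrt(40))/(2*(-3))
Fixed points: {2/3 - sqrt(10)/3, 2/3 + sqrt(10)/3}

Final answer: {2/3 - sqrt(10)/3, 2/3 + sqrt(10)/3}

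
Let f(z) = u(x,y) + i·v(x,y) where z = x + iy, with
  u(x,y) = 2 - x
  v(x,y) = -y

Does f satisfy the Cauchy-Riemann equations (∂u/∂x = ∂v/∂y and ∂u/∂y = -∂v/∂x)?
∂u/∂x = -1
∂v/∂y = -1
∂u/∂y = 0
∂v/∂x = 0
∂u/∂x = ∂v/∂y and ∂u/∂y = -∂v/∂x hold identically; f is analytic.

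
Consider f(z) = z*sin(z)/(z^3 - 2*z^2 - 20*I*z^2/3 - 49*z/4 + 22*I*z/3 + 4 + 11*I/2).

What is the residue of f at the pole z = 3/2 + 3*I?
Write f(z) = P(z)/Q(z) with P(z) = z*sin(z) and Q(z) = z^3 - 2*z^2 - 20*I*z^2/3 - 49*z/4 + 22*I*z/3 + 4 + 11*I/2.
The denominator factors as Q(z) = (z - 3/2 - 3*I)*(z - 2*I/3)*(z - 1/2 - 3*I), so z = 3/2 + 3*I is a simple zero of Q and P is analytic there; z = 3/2 + 3*I is therefore a simple pole and
  Res(f, z₀) = P(z₀)/Q'(z₀).

Q'(z) = 3*z^2 - 4*z - 40*I*z/3 - 49/4 + 22*I/3, so Q'(3/2 + 3*I) = 3/2 + 7*I/3.
P(3/2 + 3*I) = (3/2 + 3*I)*sin(3/2 + 3*I).

Res(f, 3/2 + 3*I) = ((3/2 + 3*I)*sin(3/2 + 3*I))/(3/2 + 7*I/3) = (333/277 + 36*I/277)*sin(3/2 + 3*I)

Final answer: (333/277 + 36*I/277)*sin(3/2 + 3*I)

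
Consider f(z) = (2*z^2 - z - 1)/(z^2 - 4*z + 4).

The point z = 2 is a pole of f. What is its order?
Factor the denominator:
  z^2 - 4*z + 4 = (z - 2)^2

The numerator P(z) = 2*z^2 - z - 1 has P(2) = 5 ≠ 0, so no factor of (z - 2) cancels.
Near z = 2 we can therefore write f(z) = g(z)/(z - 2)^2 with g analytic at 2 and g(2) ≠ 0 (g is just the numerator).

Hence z = 2 is a pole of order 2.

Final answer: 2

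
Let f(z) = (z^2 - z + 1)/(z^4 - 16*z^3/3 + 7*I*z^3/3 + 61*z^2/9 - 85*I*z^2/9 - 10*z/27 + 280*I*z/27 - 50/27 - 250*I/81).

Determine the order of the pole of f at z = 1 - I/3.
Factor the denominator:
  z^4 - 16*z^3/3 + 7*I*z^3/3 + 61*z^2/9 - 85*I*z^2/9 - 10*z/27 + 280*I*z/27 - 50/27 - 250*I/81 = (z - 1 + I/3)^2*(z - 1/3 + I)*(z - 3 + 2*I/3)

The numerator P(z) = z^2 - z + 1 has P(1 - I/3) = 8/9 - I/3 ≠ 0, so no factor of (z - 1 + I/3) cancels.
Near z = 1 - I/3 we can therefore write f(z) = g(z)/(z - 1 + I/3)^2 with g analytic at 1 - I/3 and g(1 - I/3) ≠ 0 (g is the numerator divided by the remaining denominator factors).

Hence z = 1 - I/3 is a pole of order 2.

Final answer: 2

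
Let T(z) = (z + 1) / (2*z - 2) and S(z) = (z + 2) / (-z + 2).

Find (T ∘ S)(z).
(T ∘ S)(z) = T(S(z)) = ((1)*S(z) + (1))/((2)*S(z) + (-2)). Multiply numerator and denominator by -z + 2:
  numerator:   (1)*(z + 2) + (1)*(-z + 2) = 4
  denominator: (2)*(z + 2) + (-2)*(-z + 2) = 4*z
(T ∘ S)(z) = 4/(4*z) = 1/(z)

Final answer: 1/(z)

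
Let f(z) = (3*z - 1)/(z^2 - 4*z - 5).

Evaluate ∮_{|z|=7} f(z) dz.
6*I*pi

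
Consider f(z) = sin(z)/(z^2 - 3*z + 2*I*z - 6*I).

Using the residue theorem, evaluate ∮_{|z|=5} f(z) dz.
pi*(4/13 + 6*I/13)*sin(3) + pi*(-6/13 + 4*I/13)*sinh(2)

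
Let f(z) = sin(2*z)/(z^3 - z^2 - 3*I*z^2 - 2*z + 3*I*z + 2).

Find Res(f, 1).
(-1/10 + 3*I/10)*sin(2)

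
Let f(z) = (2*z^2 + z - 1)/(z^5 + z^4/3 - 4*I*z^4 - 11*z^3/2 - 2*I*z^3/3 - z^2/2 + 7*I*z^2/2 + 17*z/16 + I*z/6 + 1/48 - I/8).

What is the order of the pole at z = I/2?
Factor the denominator:
  z^5 + z^4/3 - 4*I*z^4 - 11*z^3/2 - 2*I*z^3/3 - z^2/2 + 7*I*z^2/2 + 17*z/16 + I*z/6 + 1/48 - I/8 = (z - I/2)^4*(z + 1/3 - 2*I)

The numerator P(z) = 2*z^2 + z - 1 has P(I/2) = -3/2 + I/2 ≠ 0, so no factor of (z - I/2) cancels.
Near z = I/2 we can therefore write f(z) = g(z)/(z - I/2)^4 with g analytic at I/2 and g(I/2) ≠ 0 (g is the numerator divided by the remaining denominator factors).

Hence z = I/2 is a pole of order 4.

Final answer: 4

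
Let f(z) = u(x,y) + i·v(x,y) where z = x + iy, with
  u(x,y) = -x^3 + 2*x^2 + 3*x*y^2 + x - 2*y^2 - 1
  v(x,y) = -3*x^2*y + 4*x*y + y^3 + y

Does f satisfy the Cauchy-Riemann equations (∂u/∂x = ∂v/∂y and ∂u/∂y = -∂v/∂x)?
∂u/∂x = -3*x^2 + 4*x + 3*y^2 + 1
∂v/∂y = -3*x^2 + 4*x + 3*y^2 + 1
∂u/∂y = 6*x*y - 4*y
∂v/∂x = -6*x*y + 4*y
∂u/∂x = ∂v/∂y and ∂u/∂y = -∂v/∂x hold identically; f is analytic.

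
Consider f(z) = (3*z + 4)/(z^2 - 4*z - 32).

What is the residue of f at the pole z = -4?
Write f(z) = P(z)/Q(z) with P(z) = 3*z + 4 and Q(z) = z^2 - 4*z - 32.
The denominator factors as Q(z) = (z + 4)*(z - 8), so z = -4 is a simple zero of Q and P is analytic there; z = -4 is therefore a simple pole and
  Res(f, z₀) = P(z₀)/Q'(z₀).

Q'(z) = 2*z - 4, so Q'(-4) = -12.
P(-4) = -8.

Res(f, -4) = (-8)/(-12) = 2/3

Final answer: 2/3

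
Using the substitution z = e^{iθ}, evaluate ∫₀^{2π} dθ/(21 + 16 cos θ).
2*sqrt(185)*pi/185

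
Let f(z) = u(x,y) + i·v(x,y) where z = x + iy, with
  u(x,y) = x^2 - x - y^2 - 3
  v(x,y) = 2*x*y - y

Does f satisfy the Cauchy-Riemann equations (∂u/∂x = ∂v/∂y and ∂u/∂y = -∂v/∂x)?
∂u/∂x = 2*x - 1
∂v/∂y = 2*x - 1
∂u/∂y = -2*y
∂v/∂x = 2*y
∂u/∂x = ∂v/∂y and ∂u/∂y = -∂v/∂x hold identically; f is analytic.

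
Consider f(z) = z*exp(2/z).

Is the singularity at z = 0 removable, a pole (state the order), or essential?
Let u = z. Then
  e^(2/u) = Σ_{k≥0} (2)^k/(k!·u^k) = 1 + 2/u + 2/u^2 + 4/(3*u^3) + ...
which has infinitely many negative powers of u, so exp(2/z) has an essential singularity at z = 0.
The extra factor z is a nonzero polynomial; if the product had at most a pole at z = 0, dividing by that polynomial would leave exp(2/z) with at most a pole too — contradiction. (Equivalently, the product's Laurent series still has infinitely many negative powers.)
So the singularity is essential.

Final answer: essential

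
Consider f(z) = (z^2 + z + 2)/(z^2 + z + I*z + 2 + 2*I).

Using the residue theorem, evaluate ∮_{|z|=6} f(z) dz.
By the residue theorem, ∮_C f(z) dz = 2πi · (sum of the residues of f at the poles inside |z| = 6).

The denominator factors as (z + 1 - I)*(z + 2*I), so the singularities of f are simple poles at z = -1 + I, z = -2*I.
  |-1 + I|² = 2 < 36 = 6², so this pole is inside the contour.
  |-2*I|² = 4 < 36 = 6², so this pole is inside the contour.

With P(z) = z^2 + z + 2 and Q(z) = z^2 + z + I*z + 2 + 2*I, each pole is simple, so Res(f, z₀) = P(z₀)/Q'(z₀) with Q'(z) = 2*z + 1 + I.
  Res(f, -1 + I) = P(-1 + I)/Q'(-1 + I) = (1 - I)/(-1 + 3*I) = -2/5 - I/5
  Res(f, -2*I) = P(-2*I)/Q'(-2*I) = (-2 - 2*I)/(1 - 3*I) = 2/5 - 4*I/5

Sum of residues inside C: -I
∮_C f(z) dz = 2πi · (-I) = 2*pi

Final answer: 2*pi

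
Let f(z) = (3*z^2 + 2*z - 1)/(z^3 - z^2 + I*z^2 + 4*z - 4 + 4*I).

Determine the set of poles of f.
The singularities of f are the zeros of the denominator. Factoring,
  z^3 - z^2 + I*z^2 + 4*z - 4 + 4*I = (z - 1 + I)*(z + 2*I)*(z - 2*I)
so the candidates are z = 1 - I, z = -2*I, z = 2*I.

Check the numerator P(z) = 3*z^2 + 2*z - 1 at each one:
  P(1 - I) = 1 - 8*I ≠ 0, so z = 1 - I is a (simple) pole.
  P(-2*I) = -13 - 4*I ≠ 0, so z = -2*I is a (simple) pole.
  P(2*I) = -13 + 4*I ≠ 0, so z = 2*I is a (simple) pole.

Poles of f: {-2*I, 2*I, 1 - I}

Final answer: {-2*I, 2*I, 1 - I}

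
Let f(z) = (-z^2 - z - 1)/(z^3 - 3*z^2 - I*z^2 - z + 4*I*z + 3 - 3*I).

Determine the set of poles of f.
The singularities of f are the zeros of the denominator. Factoring,
  z^3 - 3*z^2 - I*z^2 - z + 4*I*z + 3 - 3*I = (z - 3)*(z + 1 - I)*(z - 1)
so the candidates are z = 3, z = -1 + I, z = 1.

Check the numerator P(z) = -z^2 - z - 1 at each one:
  P(3) = -13 ≠ 0, so z = 3 is a (simple) pole.
  P(-1 + I) = I ≠ 0, so z = -1 + I is a (simple) pole.
  P(1) = -3 ≠ 0, so z = 1 is a (simple) pole.

Poles of f: {-1 + I, 1, 3}

Final answer: {-1 + I, 1, 3}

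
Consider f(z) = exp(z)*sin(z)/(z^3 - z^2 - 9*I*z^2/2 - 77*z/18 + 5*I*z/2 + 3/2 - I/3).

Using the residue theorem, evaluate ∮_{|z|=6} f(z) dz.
By the residue theorem, ∮_C f(z) dz = 2πi · (sum of the residues of f at the poles inside |z| = 6).

The denominator factors as (z - 1/3)*(z - 3*I/2)*(z - 2/3 - 3*I), so the singularities of f are simple poles at z = 1/3, z = 3*I/2, z = 2/3 + 3*I.
  |1/3|² = 1/9 < 36 = 6², so this pole is inside the contour.
  |3*I/2|² = 9/4 < 36 = 6², so this pole is inside the contour.
  |2/3 + 3*I|² = 85/9 < 36 = 6², so this pole is inside the contour.

With P(z) = exp(z)*sin(z) and Q(z) = z^3 - z^2 - 9*I*z^2/2 - 77*z/18 + 5*I*z/2 + 3/2 - I/3, each pole is simple, so Res(f, z₀) = P(z₀)/Q'(z₀) with Q'(z) = 3*z^2 - 2*z - 9*I*z - 77/18 + 5*I/2.
  Res(f, 1/3) = P(1/3)/Q'(1/3) = (exp(1/3)*sin(1/3))/(-83/18 - I/2) = (-747/3485 + 81*I/3485)*exp(1/3)*sin(1/3)
  Res(f, 3*I/2) = P(3*I/2)/Q'(3*I/2) = (I*exp(3*I/2)*sinh(3/2))/(89/36 - I/2) = (-648/8245 + 3204*I/8245)*exp(3*I/2)*sinh(3/2)
  Res(f, 2/3 + 3*I) = P(2/3 + 3*I)/Q'(2/3 + 3*I) = (exp(2/3 + 3*I)*sin(2/3 + 3*I))/(-77/18 + 5*I/2) = (-693/3977 - 405*I/3977)*exp(2/3 + 3*I)*sin(2/3 + 3*I)

Sum of residues inside C: (-648/8245 + 3204*I/8245)*exp(3*I/2)*sinh(3/2) + (-747/3485 + 81*I/3485)*exp(1/3)*sin(1/3) + (-693/3977 - 405*I/3977)*exp(2/3 + 3*I)*sin(2/3 + 3*I)
∮_C f(z) dz = 2πi · ((-648/8245 + 3204*I/8245)*exp(3*I/2)*sinh(3/2) + (-747/3485 + 81*I/3485)*exp(1/3)*sin(1/3) + (-693/3977 - 405*I/3977)*exp(2/3 + 3*I)*sin(2/3 + 3*I)) = pi*(-6408/8245 - 1296*I/8245)*exp(3*I/2)*sinh(3/2) + pi*(-162/3485 - 1494*I/3485)*exp(1/3)*sin(1/3) + pi*(810/3977 - 1386*I/3977)*exp(2/3 + 3*I)*sin(2/3 + 3*I)

Final answer: pi*(-6408/8245 - 1296*I/8245)*exp(3*I/2)*sinh(3/2) + pi*(-162/3485 - 1494*I/3485)*exp(1/3)*sin(1/3) + pi*(810/3977 - 1386*I/3977)*exp(2/3 + 3*I)*sin(2/3 + 3*I)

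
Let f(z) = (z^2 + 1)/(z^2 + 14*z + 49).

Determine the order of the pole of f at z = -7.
Factor the denominator:
  z^2 + 14*z + 49 = (z + 7)^2

The numerator P(z) = z^2 + 1 has P(-7) = 50 ≠ 0, so no factor of (z + 7) cancels.
Near z = -7 we can therefore write f(z) = g(z)/(z + 7)^2 with g analytic at -7 and g(-7) ≠ 0 (g is just the numerator).

Hence z = -7 is a pole of order 2.

Final answer: 2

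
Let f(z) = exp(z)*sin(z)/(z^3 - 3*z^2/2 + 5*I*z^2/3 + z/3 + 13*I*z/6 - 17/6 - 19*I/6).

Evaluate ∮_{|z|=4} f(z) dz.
By the residue theorem, ∮_C f(z) dz = 2πi · (sum of the residues of f at the poles inside |z| = 4).

The denominator factors as (z - 3/2 + 2*I)*(z + 1 - I)*(z - 1 + 2*I/3), so the singularities of f are simple poles at z = 3/2 - 2*I, z = -1 + I, z = 1 - 2*I/3.
  |3/2 - 2*I|² = 25/4 < 16 = 4², so this pole is inside the contour.
  |-1 + I|² = 2 < 16 = 4², so this pole is inside the contour.
  |1 - 2*I/3|² = 13/9 < 16 = 4², so this pole is inside the contour.

With P(z) = exp(z)*sin(z) and Q(z) = z^3 - 3*z^2/2 + 5*I*z^2/3 + z/3 + 13*I*z/6 - 17/6 - 19*I/6, each pole is simple, so Res(f, z₀) = P(z₀)/Q'(z₀) with Q'(z) = 3*z^2 - 3*z + 10*I*z/3 + 1/3 + 13*I/6.
  Res(f, 3/2 - 2*I) = P(3/2 - 2*I)/Q'(3/2 - 2*I) = (exp(3/2 - 2*I)*sin(3/2 - 2*I))/(-11/4 - 29*I/6) = (-396/4453 + 696*I/4453)*exp(3/2 - 2*I)*sin(3/2 - 2*I)
  Res(f, -1 + I) = P(-1 + I)/Q'(-1 + I) = (-exp(-1 + I)*sin(1 - I))/(-61*I/6) = -6*I*exp(-1 + I)*sin(1 - I)/61
  Res(f, 1 - 2*I/3) = P(1 - 2*I/3)/Q'(1 - 2*I/3) = (exp(1 - 2*I/3)*sin(1 - 2*I/3))/(11/9 + 7*I/2) = (396/4453 - 1134*I/4453)*exp(1 - 2*I/3)*sin(1 - 2*I/3)

Sum of residues inside C: (396/4453 - 1134*I/4453)*exp(1 - 2*I/3)*sin(1 - 2*I/3) - 6*I*exp(-1 + I)*sin(1 - I)/61 + (-396/4453 + 696*I/4453)*exp(3/2 - 2*I)*sin(3/2 - 2*I)
∮_C f(z) dz = 2πi · ((396/4453 - 1134*I/4453)*exp(1 - 2*I/3)*sin(1 - 2*I/3) - 6*I*exp(-1 + I)*sin(1 - I)/61 + (-396/4453 + 696*I/4453)*exp(3/2 - 2*I)*sin(3/2 - 2*I)) = pi*(2268/4453 + 792*I/4453)*exp(1 - 2*I/3)*sin(1 - 2*I/3) + 12*pi*exp(-1 + I)*sin(1 - I)/61 + pi*(-1392/4453 - 792*I/4453)*exp(3/2 - 2*I)*sin(3/2 - 2*I)

Final answer: pi*(2268/4453 + 792*I/4453)*exp(1 - 2*I/3)*sin(1 - 2*I/3) + 12*pi*exp(-1 + I)*sin(1 - I)/61 + pi*(-1392/4453 - 792*I/4453)*exp(3/2 - 2*I)*sin(3/2 - 2*I)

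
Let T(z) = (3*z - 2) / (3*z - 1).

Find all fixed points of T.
T(z) = z means 3*z - 2 = z*(3*z - 1), i.e.
  3*z^2 - 4*z + 2 = 0.
Discriminant: (-4)^2 - 4*(3)*(2) = -8, so the roots are complex conjugates.
  z = (4 ± I*sqrt(8))/(2*(3))
Fixed points: {2/3 - sqrt(2)*I/3, 2/3 + sqrt(2)*I/3}

Final answer: {2/3 - sqrt(2)*I/3, 2/3 + sqrt(2)*I/3}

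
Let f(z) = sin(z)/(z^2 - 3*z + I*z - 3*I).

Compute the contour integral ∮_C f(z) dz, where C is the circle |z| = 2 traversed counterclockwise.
By the residue theorem, ∮_C f(z) dz = 2πi · (sum of the residues of f at the poles inside |z| = 2).

The denominator factors as (z + I)*(z - 3), so the singularities of f are simple poles at z = -I, z = 3.
  |-I|² = 1 < 4 = 2², so this pole is inside the contour.
  |3|² = 9 > 4 = 2², so this pole is outside the contour.

With P(z) = sin(z) and Q(z) = z^2 - 3*z + I*z - 3*I, each pole is simple, so Res(f, z₀) = P(z₀)/Q'(z₀) with Q'(z) = 2*z - 3 + I.
  Res(f, -I) = P(-I)/Q'(-I) = (-I*sinh(1))/(-3 - I) = (1/10 + 3*I/10)*sinh(1)

∮_C f(z) dz = 2πi · ((1/10 + 3*I/10)*sinh(1)) = pi*(-3/5 + I/5)*sinh(1)

Final answer: pi*(-3/5 + I/5)*sinh(1)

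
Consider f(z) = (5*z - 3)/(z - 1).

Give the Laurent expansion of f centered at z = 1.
Put w = z - (1), i.e. z = w + 1. The denominator is w, so it suffices to rewrite the numerator in powers of w.

P(z) = 5*z - 3
P(w + 1) = 2 + 5*w

Dividing each term by w:
  f = 2/w + 5

Substituting back w = z - 1:
  f(z) = 2/(z - 1) + 5

The series is finite because the numerator is a polynomial; the negative powers form the principal part, and the coefficient of 1/(z - 1) gives Res(f, 1) = 2.

Final answer: 2/(z - 1) + 5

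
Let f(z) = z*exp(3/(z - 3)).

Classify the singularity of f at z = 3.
Let u = z - 3. Then
  e^(3/u) = Σ_{k≥0} (3)^k/(k!·u^k) = 1 + 3/u + 9/(2*u^2) + 9/(2*u^3) + ...
which has infinitely many negative powers of u, so exp(3/(z - 3)) has an essential singularity at z = 3.
The extra factor z is a nonzero polynomial; if the product had at most a pole at z = 3, dividing by that polynomial would leave exp(3/(z - 3)) with at most a pole too — contradiction. (Equivalently, the product's Laurent series still has infinitely many negative powers.)
So the singularity is essential.

Final answer: essential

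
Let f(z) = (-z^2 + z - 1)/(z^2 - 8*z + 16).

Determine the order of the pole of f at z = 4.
2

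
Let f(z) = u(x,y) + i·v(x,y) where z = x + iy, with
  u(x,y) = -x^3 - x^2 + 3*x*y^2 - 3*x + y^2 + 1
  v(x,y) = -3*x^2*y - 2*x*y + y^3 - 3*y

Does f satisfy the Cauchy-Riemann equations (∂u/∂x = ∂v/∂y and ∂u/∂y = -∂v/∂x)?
∂u/∂x = -3*x^2 - 2*x + 3*y^2 - 3
∂v/∂y = -3*x^2 - 2*x + 3*y^2 - 3
∂u/∂y = 6*x*y + 2*y
∂v/∂x = -6*x*y - 2*y
∂u/∂x = ∂v/∂y and ∂u/∂y = -∂v/∂x hold identically; f is analytic.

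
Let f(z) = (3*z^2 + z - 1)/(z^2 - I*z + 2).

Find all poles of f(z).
{-I, 2*I}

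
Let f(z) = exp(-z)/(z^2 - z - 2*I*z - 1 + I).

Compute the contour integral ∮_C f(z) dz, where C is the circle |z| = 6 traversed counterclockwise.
By the residue theorem, ∮_C f(z) dz = 2πi · (sum of the residues of f at the poles inside |z| = 6).

The denominator factors as (z - I)*(z - 1 - I), so the singularities of f are simple poles at z = I, z = 1 + I.
  |I|² = 1 < 36 = 6², so this pole is inside the contour.
  |1 + I|² = 2 < 36 = 6², so this pole is inside the contour.

With P(z) = exp(-z) and Q(z) = z^2 - z - 2*I*z - 1 + I, each pole is simple, so Res(f, z₀) = P(z₀)/Q'(z₀) with Q'(z) = 2*z - 1 - 2*I.
  Res(f, I) = P(I)/Q'(I) = (exp(-I))/(-1) = -exp(-I)
  Res(f, 1 + I) = P(1 + I)/Q'(1 + I) = (exp(-1 - I))/(1) = exp(-1 - I)

Sum of residues inside C: exp(-1 - I) - exp(-I)
∮_C f(z) dz = 2πi · (exp(-1 - I) - exp(-I)) = -2*I*pi*exp(-I) + 2*I*pi*exp(-1 - I)

Final answer: -2*I*pi*exp(-I) + 2*I*pi*exp(-1 - I)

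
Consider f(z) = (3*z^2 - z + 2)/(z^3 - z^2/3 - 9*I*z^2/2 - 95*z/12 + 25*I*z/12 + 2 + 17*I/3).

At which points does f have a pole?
The singularities of f are the zeros of the denominator. Factoring,
  z^3 - z^2/3 - 9*I*z^2/2 - 95*z/12 + 25*I*z/12 + 2 + 17*I/3 = (z + 2/3 - 2*I)*(z + 1/2 - 3*I/2)*(z - 3/2 - I)
so the candidates are z = -2/3 + 2*I, z = -1/2 + 3*I/2, z = 3/2 + I.

Check the numerator P(z) = 3*z^2 - z + 2 at each one:
  P(-2/3 + 2*I) = -8 - 10*I ≠ 0, so z = -2/3 + 2*I is a (simple) pole.
  P(-1/2 + 3*I/2) = -7/2 - 6*I ≠ 0, so z = -1/2 + 3*I/2 is a (simple) pole.
  P(3/2 + I) = 17/4 + 8*I ≠ 0, so z = 3/2 + I is a (simple) pole.

Poles of f: {-2/3 + 2*I, -1/2 + 3*I/2, 3/2 + I}

Final answer: {-2/3 + 2*I, -1/2 + 3*I/2, 3/2 + I}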